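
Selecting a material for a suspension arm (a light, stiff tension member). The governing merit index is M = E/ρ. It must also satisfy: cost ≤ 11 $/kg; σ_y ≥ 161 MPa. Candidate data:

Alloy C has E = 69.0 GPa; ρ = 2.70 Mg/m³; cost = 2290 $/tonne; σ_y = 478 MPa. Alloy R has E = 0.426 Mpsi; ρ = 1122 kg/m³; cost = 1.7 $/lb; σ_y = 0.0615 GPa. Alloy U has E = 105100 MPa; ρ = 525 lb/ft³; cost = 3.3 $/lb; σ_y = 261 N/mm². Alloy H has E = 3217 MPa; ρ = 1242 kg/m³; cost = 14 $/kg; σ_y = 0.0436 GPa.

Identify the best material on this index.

alloy C

Screen on constraints: cost ≤ 11 $/kg; σ_y ≥ 161 MPa. Survivors: alloy C, alloy U.
After converting to SI:
  alloy C: E = 69.00 GPa, ρ = 2700 kg/m³
  alloy U: E = 105.1 GPa, ρ = 8410 kg/m³
  alloy C: M = 25.6 MN·m/kg
  alloy U: M = 12.5 MN·m/kg
Alloy C ranks first.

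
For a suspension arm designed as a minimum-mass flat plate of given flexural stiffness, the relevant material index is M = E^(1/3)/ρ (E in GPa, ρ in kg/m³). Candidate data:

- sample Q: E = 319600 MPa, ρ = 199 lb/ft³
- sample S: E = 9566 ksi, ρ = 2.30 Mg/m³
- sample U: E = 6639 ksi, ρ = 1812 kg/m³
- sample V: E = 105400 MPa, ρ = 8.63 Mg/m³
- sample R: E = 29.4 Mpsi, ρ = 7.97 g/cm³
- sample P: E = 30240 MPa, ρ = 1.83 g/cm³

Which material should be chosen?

Putting every candidate on a common basis:
  sample Q: E = 319.6 GPa, ρ = 3188 kg/m³
  sample S: E = 65.96 GPa, ρ = 2300 kg/m³
  sample U: E = 45.77 GPa, ρ = 1812 kg/m³
  sample V: E = 105.4 GPa, ρ = 8630 kg/m³
  sample R: E = 202.7 GPa, ρ = 7970 kg/m³
  sample P: E = 30.24 GPa, ρ = 1830 kg/m³
  sample Q: M = 2.14×10⁻³
  sample U: M = 1.97×10⁻³
  sample S: M = 1.76×10⁻³
  sample P: M = 1.70×10⁻³
  sample R: M = 0.737×10⁻³
  sample V: M = 0.547×10⁻³
Sample Q ranks first.

sample Q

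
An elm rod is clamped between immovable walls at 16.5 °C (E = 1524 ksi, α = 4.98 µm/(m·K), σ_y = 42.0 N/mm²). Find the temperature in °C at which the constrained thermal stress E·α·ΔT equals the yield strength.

819 °C

E = 1524 ksi = 10.51 GPa.
σ_y = 42.0 N/mm² = 42.00 MPa.
E·α·ΔT = 42.00 MPa ⇒ ΔT = 42.00 / (10.51×10³ × 4.98×10⁻⁶) = 802.6 K.
T = 16.5 + 802.6 = 819.1 °C.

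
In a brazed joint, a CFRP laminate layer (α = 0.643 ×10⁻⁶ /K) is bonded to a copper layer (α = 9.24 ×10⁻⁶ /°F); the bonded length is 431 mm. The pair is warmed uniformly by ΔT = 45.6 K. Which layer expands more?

copper

copper: α = 9.24×10⁻⁶/°F × 9/5 = 16.6×10⁻⁶/K.
α(CFRP laminate) = 0.643×10⁻⁶/K vs α(copper) = 16.6×10⁻⁶/K.
Higher α expands more for the same ΔT: copper.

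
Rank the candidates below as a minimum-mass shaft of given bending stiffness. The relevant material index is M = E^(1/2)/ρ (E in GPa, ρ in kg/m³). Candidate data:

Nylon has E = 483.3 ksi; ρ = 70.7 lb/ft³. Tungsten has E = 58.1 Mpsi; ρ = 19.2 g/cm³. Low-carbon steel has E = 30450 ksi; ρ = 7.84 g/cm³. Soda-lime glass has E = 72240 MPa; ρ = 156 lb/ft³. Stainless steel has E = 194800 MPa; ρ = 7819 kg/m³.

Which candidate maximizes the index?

soda-lime glass

In SI units:
  nylon: E = 3.332 GPa, ρ = 1133 kg/m³
  tungsten: E = 400.6 GPa, ρ = 19200 kg/m³
  low-carbon steel: E = 209.9 GPa, ρ = 7840 kg/m³
  soda-lime glass: E = 72.24 GPa, ρ = 2499 kg/m³
  stainless steel: E = 194.8 GPa, ρ = 7819 kg/m³
  soda-lime glass: M = 3.40×10⁻³
  low-carbon steel: M = 1.85×10⁻³
  stainless steel: M = 1.79×10⁻³
  nylon: M = 1.61×10⁻³
  tungsten: M = 1.04×10⁻³
The maximum is for soda-lime glass.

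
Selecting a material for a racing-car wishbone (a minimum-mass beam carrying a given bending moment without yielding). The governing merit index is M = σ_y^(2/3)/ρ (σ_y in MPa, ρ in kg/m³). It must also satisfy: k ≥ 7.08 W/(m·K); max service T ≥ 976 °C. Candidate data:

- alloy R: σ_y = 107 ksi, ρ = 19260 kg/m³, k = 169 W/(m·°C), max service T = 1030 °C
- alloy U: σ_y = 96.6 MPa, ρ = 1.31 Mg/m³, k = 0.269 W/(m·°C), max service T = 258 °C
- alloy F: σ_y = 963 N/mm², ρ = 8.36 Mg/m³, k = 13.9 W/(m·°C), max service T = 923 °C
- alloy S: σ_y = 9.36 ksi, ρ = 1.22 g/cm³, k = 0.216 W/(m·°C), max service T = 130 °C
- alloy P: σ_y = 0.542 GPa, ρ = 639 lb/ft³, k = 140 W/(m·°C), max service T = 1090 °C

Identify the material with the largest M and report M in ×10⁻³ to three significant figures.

alloy P, M = 6.49×10⁻³

Screen on constraints: k ≥ 7.08 W/(m·K); max service T ≥ 976 °C. Survivors: alloy R, alloy P.
Convert each candidate to consistent units, then evaluate M:
  alloy R: σ_y = 737.7 MPa, ρ = 19260 kg/m³
  alloy P: σ_y = 542.0 MPa, ρ = 10240 kg/m³
  alloy P: M = 6.49×10⁻³
  alloy R: M = 4.24×10⁻³
The maximum is for alloy P.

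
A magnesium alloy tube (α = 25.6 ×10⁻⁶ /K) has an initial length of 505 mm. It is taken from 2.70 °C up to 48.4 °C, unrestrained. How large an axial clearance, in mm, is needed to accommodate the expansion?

0.591 mm

ΔT = 48.4 − 2.70 = 45.70 K.
ΔL = α·L₀·ΔT = 25.6×10⁻⁶ × 505 mm × 45.70 K = 0.591 mm.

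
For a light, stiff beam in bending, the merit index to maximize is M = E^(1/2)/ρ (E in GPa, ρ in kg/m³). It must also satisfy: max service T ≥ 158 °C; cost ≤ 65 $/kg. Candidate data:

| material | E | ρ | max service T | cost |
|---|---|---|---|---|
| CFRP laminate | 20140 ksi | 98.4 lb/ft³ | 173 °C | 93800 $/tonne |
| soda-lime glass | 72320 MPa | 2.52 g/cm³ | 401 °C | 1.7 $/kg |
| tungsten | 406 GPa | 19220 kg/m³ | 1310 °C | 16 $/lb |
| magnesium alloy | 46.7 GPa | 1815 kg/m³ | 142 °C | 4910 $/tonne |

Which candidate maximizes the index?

Screen on constraints: max service T ≥ 158 °C; cost ≤ 65 $/kg. Survivors: soda-lime glass, tungsten.
Normalizing units and computing the index:
  soda-lime glass: E = 72.32 GPa, ρ = 2520 kg/m³
  tungsten: E = 406.0 GPa, ρ = 19220 kg/m³
  soda-lime glass: M = 3.37×10⁻³
  tungsten: M = 1.05×10⁻³
Soda-lime glass ranks first.

soda-lime glass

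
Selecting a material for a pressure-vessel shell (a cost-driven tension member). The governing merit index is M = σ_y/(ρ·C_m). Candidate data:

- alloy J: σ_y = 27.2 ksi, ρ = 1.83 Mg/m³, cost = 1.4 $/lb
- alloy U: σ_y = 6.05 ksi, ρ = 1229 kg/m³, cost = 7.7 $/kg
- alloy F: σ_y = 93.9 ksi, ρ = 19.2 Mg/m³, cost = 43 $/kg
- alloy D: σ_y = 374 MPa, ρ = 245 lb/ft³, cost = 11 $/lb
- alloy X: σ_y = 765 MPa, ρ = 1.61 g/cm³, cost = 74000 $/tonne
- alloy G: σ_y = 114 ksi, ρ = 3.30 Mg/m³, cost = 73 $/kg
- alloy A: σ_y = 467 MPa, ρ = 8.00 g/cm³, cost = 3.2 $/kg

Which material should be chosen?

alloy J

Normalizing units and computing the index:
  alloy J: σ_y = 187.5 MPa, ρ = 1830 kg/m³, cost = 3.086 $/kg
  alloy U: σ_y = 41.71 MPa, ρ = 1229 kg/m³, cost = 7.700 $/kg
  alloy F: σ_y = 647.4 MPa, ρ = 19200 kg/m³, cost = 43.00 $/kg
  alloy D: σ_y = 374.0 MPa, ρ = 3925 kg/m³, cost = 24.25 $/kg
  alloy X: σ_y = 765.0 MPa, ρ = 1610 kg/m³, cost = 74.00 $/kg
  alloy G: σ_y = 786.0 MPa, ρ = 3300 kg/m³, cost = 73.00 $/kg
  alloy A: σ_y = 467.0 MPa, ρ = 8000 kg/m³, cost = 3.200 $/kg
  alloy J: M = 33.2 kN·m per $
  alloy A: M = 18.2 kN·m per $
  alloy X: M = 6.42 kN·m per $
  alloy U: M = 4.41 kN·m per $
  alloy D: M = 3.93 kN·m per $
  alloy G: M = 3.26 kN·m per $
  alloy F: M = 0.784 kN·m per $
Highest index: alloy J.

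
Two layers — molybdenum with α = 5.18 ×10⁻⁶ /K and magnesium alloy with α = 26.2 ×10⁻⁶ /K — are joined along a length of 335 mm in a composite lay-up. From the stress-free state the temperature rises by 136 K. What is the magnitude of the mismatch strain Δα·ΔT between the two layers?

2.86×10⁻³

Δα = |5.18 − 26.2|×10⁻⁶/K = 21.0×10⁻⁶/K.
Mismatch strain = Δα·ΔT = 21.0×10⁻⁶ × 136.0 = 2.86×10⁻³.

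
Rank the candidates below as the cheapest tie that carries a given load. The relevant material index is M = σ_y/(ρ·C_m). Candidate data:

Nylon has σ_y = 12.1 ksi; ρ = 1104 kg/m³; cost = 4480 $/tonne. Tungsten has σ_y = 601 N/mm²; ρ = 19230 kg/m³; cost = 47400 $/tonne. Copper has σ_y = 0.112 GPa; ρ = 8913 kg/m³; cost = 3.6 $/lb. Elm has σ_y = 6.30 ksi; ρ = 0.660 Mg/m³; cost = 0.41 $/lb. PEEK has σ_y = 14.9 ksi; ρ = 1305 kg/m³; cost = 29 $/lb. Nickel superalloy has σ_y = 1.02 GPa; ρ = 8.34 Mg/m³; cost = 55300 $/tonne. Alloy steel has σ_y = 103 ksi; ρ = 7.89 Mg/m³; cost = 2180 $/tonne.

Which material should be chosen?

After converting to SI:
  nylon: σ_y = 83.43 MPa, ρ = 1104 kg/m³, cost = 4.480 $/kg
  tungsten: σ_y = 601.0 MPa, ρ = 19230 kg/m³, cost = 47.40 $/kg
  copper: σ_y = 112.0 MPa, ρ = 8913 kg/m³, cost = 7.937 $/kg
  elm: σ_y = 43.44 MPa, ρ = 660.0 kg/m³, cost = 0.9039 $/kg
  PEEK: σ_y = 102.7 MPa, ρ = 1305 kg/m³, cost = 63.93 $/kg
  nickel superalloy: σ_y = 1020 MPa, ρ = 8340 kg/m³, cost = 55.30 $/kg
  alloy steel: σ_y = 710.2 MPa, ρ = 7890 kg/m³, cost = 2.180 $/kg
  elm: M = 72.8 kN·m per $
  alloy steel: M = 41.3 kN·m per $
  nylon: M = 16.9 kN·m per $
  nickel superalloy: M = 2.21 kN·m per $
  copper: M = 1.58 kN·m per $
  PEEK: M = 1.23 kN·m per $
  tungsten: M = 0.659 kN·m per $
Elm ranks first.

elm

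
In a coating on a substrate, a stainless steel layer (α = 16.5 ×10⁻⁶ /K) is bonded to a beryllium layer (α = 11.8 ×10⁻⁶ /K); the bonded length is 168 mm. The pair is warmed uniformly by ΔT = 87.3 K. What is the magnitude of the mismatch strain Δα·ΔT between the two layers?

4.10×10⁻⁴

Δα = |16.5 − 11.8|×10⁻⁶/K = 4.70×10⁻⁶/K.
Mismatch strain = Δα·ΔT = 4.70×10⁻⁶ × 87.3 = 4.10×10⁻⁴.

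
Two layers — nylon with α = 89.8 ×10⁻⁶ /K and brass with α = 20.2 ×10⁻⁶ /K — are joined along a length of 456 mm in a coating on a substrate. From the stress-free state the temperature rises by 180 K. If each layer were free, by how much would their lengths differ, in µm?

5710 µm

Δα = |89.8 − 20.2|×10⁻⁶/K = 69.6×10⁻⁶/K.
ΔL_mismatch = Δα·L·ΔT = 69.6×10⁻⁶ × 456.0 mm × 180.0 K = 5710 µm.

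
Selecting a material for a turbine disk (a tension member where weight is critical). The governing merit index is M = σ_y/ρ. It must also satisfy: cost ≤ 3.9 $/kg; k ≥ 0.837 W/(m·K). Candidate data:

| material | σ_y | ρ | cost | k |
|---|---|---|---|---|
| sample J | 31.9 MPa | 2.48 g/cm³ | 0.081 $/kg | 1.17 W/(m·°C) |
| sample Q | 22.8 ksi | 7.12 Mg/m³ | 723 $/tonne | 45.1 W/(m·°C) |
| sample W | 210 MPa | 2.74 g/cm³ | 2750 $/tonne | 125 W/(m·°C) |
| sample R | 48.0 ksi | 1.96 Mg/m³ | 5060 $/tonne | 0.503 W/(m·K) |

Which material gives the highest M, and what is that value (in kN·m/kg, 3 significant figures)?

sample W, M = 76.6 kN·m/kg

Screen on constraints: cost ≤ 3.9 $/kg; k ≥ 0.837 W/(m·K). Survivors: sample J, sample Q, sample W.
Convert each candidate to consistent units, then evaluate M:
  sample J: σ_y = 31.90 MPa, ρ = 2480 kg/m³
  sample Q: σ_y = 157.2 MPa, ρ = 7120 kg/m³
  sample W: σ_y = 210.0 MPa, ρ = 2740 kg/m³
  sample W: M = 76.6 kN·m/kg
  sample Q: M = 22.1 kN·m/kg
  sample J: M = 12.9 kN·m/kg
Sample W ranks first.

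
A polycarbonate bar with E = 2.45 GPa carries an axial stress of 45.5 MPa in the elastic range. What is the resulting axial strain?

ε = σ/E = 45.5 / 2450 = 0.0186.

0.0186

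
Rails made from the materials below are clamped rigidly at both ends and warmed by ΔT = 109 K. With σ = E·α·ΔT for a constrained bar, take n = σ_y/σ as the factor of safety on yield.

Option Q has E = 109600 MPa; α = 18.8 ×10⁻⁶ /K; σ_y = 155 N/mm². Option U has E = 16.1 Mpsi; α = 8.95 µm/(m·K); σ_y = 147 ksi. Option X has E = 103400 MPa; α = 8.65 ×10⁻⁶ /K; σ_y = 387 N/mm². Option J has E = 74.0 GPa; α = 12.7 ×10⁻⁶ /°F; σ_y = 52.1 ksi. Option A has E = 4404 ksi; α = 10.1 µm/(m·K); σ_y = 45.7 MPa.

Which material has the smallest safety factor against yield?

Per material, after unit conversion:
  option Q: E = 109.6, α = 18.8, σ_y = 155.0 → σ = 225 MPa, n = 0.690
  option U: E = 111.0, α = 8.95, σ_y = 1014 → σ = 108 MPa, n = 9.36
  option X: E = 103.4, α = 8.65, σ_y = 387.0 → σ = 97.5 MPa, n = 3.97
  option J: E = 74.00, α = 22.9, σ_y = 359.2 → σ = 184 MPa, n = 1.95
  option A: E = 30.36, α = 10.1, σ_y = 45.70 → σ = 33.4 MPa, n = 1.37
The minimum is option Q at n = 0.690.

option Q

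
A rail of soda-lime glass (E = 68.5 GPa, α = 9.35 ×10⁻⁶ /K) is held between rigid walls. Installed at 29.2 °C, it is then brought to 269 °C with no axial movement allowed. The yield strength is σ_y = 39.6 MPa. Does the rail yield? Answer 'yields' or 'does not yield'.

yields

ΔT = 239.8 K. Constrained thermal stress σ = E·α·ΔT = 68.50×10³ MPa × 9.35×10⁻⁶ × 239.8 = 154 MPa (compressive).
Compare to σ_y = 39.6 MPa: σ ≥ σ_y, so it yields.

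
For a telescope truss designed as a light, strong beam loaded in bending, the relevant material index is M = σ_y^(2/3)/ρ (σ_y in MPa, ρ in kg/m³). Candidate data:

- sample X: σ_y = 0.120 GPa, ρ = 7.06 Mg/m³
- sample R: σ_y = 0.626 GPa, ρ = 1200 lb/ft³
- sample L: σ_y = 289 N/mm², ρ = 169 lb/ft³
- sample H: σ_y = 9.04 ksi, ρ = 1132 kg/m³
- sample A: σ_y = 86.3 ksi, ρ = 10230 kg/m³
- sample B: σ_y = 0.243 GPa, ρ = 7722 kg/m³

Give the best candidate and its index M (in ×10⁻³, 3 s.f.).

sample L, M = 16.1×10⁻³

Convert each candidate to consistent units, then evaluate M:
  sample X: σ_y = 120.0 MPa, ρ = 7060 kg/m³
  sample R: σ_y = 626.0 MPa, ρ = 19220 kg/m³
  sample L: σ_y = 289.0 MPa, ρ = 2707 kg/m³
  sample H: σ_y = 62.33 MPa, ρ = 1132 kg/m³
  sample A: σ_y = 595.0 MPa, ρ = 10230 kg/m³
  sample B: σ_y = 243.0 MPa, ρ = 7722 kg/m³
  sample L: M = 16.1×10⁻³
  sample H: M = 13.9×10⁻³
  sample A: M = 6.92×10⁻³
  sample B: M = 5.04×10⁻³
  sample R: M = 3.81×10⁻³
  sample X: M = 3.45×10⁻³
Sample L ranks first.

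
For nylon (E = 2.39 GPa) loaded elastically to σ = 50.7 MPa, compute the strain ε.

ε = σ/E = 50.7 / 2390 = 0.0212.

0.0212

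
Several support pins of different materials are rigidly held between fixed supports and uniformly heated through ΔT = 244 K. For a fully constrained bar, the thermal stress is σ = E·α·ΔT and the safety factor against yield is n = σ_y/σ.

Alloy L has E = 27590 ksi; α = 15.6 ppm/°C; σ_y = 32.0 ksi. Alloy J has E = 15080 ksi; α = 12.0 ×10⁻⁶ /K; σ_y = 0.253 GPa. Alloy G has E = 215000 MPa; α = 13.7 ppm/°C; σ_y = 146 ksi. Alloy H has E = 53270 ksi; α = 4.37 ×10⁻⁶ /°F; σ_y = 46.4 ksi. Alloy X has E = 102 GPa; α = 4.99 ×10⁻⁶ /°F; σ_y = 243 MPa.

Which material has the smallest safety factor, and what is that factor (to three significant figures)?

Converting E to GPa, α to ×10⁻⁶/K, σ_y to MPa, then σ and n for each:
  alloy L: E = 190.2, α = 15.6, σ_y = 220.6 → σ = 724 MPa, n = 0.305
  alloy J: E = 104.0, α = 12.0, σ_y = 253.0 → σ = 304 MPa, n = 0.831
  alloy G: E = 215.0, α = 13.7, σ_y = 1007 → σ = 719 MPa, n = 1.40
  alloy H: E = 367.3, α = 7.87, σ_y = 319.9 → σ = 705 MPa, n = 0.454
  alloy X: E = 102.0, α = 8.98, σ_y = 243.0 → σ = 224 MPa, n = 1.09
The minimum is alloy L at n = 0.305.

alloy L, n = 0.305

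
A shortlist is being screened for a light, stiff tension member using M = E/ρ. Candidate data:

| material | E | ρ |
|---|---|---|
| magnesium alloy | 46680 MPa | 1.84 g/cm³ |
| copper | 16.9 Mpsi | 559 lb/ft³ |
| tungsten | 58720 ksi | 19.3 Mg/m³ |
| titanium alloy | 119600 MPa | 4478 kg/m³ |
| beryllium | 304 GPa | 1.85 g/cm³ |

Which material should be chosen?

beryllium

Convert each candidate to consistent units, then evaluate M:
  magnesium alloy: E = 46.68 GPa, ρ = 1840 kg/m³
  copper: E = 116.5 GPa, ρ = 8954 kg/m³
  tungsten: E = 404.9 GPa, ρ = 19300 kg/m³
  titanium alloy: E = 119.6 GPa, ρ = 4478 kg/m³
  beryllium: E = 304.0 GPa, ρ = 1850 kg/m³
  beryllium: M = 164 MN·m/kg
  titanium alloy: M = 26.7 MN·m/kg
  magnesium alloy: M = 25.4 MN·m/kg
  tungsten: M = 21.0 MN·m/kg
  copper: M = 13.0 MN·m/kg
Beryllium ranks first.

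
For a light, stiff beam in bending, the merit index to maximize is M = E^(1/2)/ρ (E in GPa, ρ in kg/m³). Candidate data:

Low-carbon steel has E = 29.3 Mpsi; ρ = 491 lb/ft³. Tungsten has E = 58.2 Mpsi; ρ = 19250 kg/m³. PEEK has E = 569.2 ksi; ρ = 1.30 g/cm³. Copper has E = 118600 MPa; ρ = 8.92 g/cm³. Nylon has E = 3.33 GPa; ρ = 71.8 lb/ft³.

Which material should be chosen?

low-carbon steel

Convert each candidate to consistent units, then evaluate M:
  low-carbon steel: E = 202.0 GPa, ρ = 7865 kg/m³
  tungsten: E = 401.3 GPa, ρ = 19250 kg/m³
  PEEK: E = 3.924 GPa, ρ = 1300 kg/m³
  copper: E = 118.6 GPa, ρ = 8920 kg/m³
  nylon: E = 3.330 GPa, ρ = 1150 kg/m³
  low-carbon steel: M = 1.81×10⁻³
  nylon: M = 1.59×10⁻³
  PEEK: M = 1.52×10⁻³
  copper: M = 1.22×10⁻³
  tungsten: M = 1.04×10⁻³
Highest index: low-carbon steel.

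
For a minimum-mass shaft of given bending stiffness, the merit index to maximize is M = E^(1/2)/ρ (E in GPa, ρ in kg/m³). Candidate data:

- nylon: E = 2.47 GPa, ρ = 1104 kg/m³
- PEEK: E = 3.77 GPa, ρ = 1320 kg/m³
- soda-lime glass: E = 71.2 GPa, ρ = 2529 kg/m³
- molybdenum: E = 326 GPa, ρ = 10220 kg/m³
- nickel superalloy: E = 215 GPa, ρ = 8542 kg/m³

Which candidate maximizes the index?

Evaluate M for each candidate:
  soda-lime glass: M = 3.34×10⁻³
  molybdenum: M = 1.77×10⁻³
  nickel superalloy: M = 1.72×10⁻³
  PEEK: M = 1.47×10⁻³
  nylon: M = 1.42×10⁻³
Highest index: soda-lime glass.

soda-lime glass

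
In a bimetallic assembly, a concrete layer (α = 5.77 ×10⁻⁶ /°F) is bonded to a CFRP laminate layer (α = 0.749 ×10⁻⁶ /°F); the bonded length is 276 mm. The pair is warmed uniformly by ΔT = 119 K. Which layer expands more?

concrete

concrete: α = 5.77×10⁻⁶/°F × 9/5 = 10.4×10⁻⁶/K.
CFRP laminate: α = 0.749×10⁻⁶/°F × 9/5 = 1.35×10⁻⁶/K.
α(concrete) = 10.4×10⁻⁶/K vs α(CFRP laminate) = 1.35×10⁻⁶/K.
Higher α expands more for the same ΔT: concrete.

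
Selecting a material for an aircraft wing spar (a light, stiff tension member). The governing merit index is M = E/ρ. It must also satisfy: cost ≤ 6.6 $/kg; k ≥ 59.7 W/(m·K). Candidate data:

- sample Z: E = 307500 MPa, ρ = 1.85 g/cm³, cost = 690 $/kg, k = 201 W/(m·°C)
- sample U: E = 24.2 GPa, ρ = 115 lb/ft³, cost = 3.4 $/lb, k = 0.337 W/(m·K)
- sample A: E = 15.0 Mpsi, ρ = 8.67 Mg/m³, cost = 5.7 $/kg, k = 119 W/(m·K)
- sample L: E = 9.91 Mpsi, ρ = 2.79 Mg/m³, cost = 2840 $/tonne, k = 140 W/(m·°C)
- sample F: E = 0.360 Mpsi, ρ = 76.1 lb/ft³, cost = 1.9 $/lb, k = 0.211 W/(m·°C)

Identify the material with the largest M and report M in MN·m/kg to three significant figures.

sample L, M = 24.5 MN·m/kg

Screen on constraints: cost ≤ 6.6 $/kg; k ≥ 59.7 W/(m·K). Survivors: sample A, sample L.
Putting every candidate on a common basis:
  sample A: E = 103.4 GPa, ρ = 8670 kg/m³
  sample L: E = 68.33 GPa, ρ = 2790 kg/m³
  sample L: M = 24.5 MN·m/kg
  sample A: M = 11.9 MN·m/kg
Sample L has the largest M.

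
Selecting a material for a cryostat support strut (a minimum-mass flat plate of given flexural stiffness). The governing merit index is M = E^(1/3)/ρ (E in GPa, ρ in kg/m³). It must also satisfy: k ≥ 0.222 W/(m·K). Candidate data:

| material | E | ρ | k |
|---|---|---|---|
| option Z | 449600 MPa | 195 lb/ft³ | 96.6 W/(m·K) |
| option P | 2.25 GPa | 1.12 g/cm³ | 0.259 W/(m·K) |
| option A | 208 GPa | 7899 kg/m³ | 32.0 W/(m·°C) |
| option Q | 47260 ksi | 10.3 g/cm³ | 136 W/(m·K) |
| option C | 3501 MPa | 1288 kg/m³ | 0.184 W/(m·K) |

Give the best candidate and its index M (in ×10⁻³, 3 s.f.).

option Z, M = 2.45×10⁻³

Screen on constraints: k ≥ 0.222 W/(m·K). Survivors: option Z, option P, option A, option Q.
Normalizing units and computing the index:
  option Z: E = 449.6 GPa, ρ = 3124 kg/m³
  option P: E = 2.250 GPa, ρ = 1120 kg/m³
  option A: E = 208.0 GPa, ρ = 7899 kg/m³
  option Q: E = 325.8 GPa, ρ = 10300 kg/m³
  option Z: M = 2.45×10⁻³
  option P: M = 1.17×10⁻³
  option A: M = 0.750×10⁻³
  option Q: M = 0.668×10⁻³
Highest index: option Z.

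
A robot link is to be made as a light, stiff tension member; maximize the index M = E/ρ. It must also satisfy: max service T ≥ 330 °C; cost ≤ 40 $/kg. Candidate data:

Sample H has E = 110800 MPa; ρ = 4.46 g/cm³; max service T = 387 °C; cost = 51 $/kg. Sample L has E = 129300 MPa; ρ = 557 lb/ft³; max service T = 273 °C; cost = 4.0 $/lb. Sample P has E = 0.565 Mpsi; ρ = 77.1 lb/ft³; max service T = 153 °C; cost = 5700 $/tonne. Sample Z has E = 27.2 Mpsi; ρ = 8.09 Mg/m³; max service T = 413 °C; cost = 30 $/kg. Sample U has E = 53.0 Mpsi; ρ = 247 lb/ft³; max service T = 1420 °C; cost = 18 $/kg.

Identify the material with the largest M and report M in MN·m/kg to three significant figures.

sample U, M = 92.4 MN·m/kg

Screen on constraints: max service T ≥ 330 °C; cost ≤ 40 $/kg. Survivors: sample Z, sample U.
Putting every candidate on a common basis:
  sample Z: E = 187.5 GPa, ρ = 8090 kg/m³
  sample U: E = 365.4 GPa, ρ = 3957 kg/m³
  sample U: M = 92.4 MN·m/kg
  sample Z: M = 23.2 MN·m/kg
Highest index: sample U.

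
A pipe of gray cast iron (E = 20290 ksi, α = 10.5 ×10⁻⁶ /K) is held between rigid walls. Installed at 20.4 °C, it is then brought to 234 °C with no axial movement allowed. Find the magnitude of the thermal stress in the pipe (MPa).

E = 20290 ksi = 139.9 GPa.
ΔT = 213.6 K. Constrained thermal stress σ = E·α·ΔT = 139.9×10³ MPa × 10.5×10⁻⁶ × 213.6 = 314 MPa (compressive).

314 MPa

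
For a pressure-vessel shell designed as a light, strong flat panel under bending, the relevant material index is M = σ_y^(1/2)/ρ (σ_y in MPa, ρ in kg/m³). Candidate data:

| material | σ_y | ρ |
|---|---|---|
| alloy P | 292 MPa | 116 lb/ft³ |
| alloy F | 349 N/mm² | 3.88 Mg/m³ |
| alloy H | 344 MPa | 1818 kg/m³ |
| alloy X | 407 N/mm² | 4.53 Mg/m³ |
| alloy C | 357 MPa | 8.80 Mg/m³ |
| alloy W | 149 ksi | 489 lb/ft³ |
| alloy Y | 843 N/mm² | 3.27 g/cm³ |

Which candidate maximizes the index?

alloy H

Putting every candidate on a common basis:
  alloy P: σ_y = 292.0 MPa, ρ = 1858 kg/m³
  alloy F: σ_y = 349.0 MPa, ρ = 3880 kg/m³
  alloy H: σ_y = 344.0 MPa, ρ = 1818 kg/m³
  alloy X: σ_y = 407.0 MPa, ρ = 4530 kg/m³
  alloy C: σ_y = 357.0 MPa, ρ = 8800 kg/m³
  alloy W: σ_y = 1027 MPa, ρ = 7833 kg/m³
  alloy Y: σ_y = 843.0 MPa, ρ = 3270 kg/m³
  alloy H: M = 10.2×10⁻³
  alloy P: M = 9.20×10⁻³
  alloy Y: M = 8.88×10⁻³
  alloy F: M = 4.81×10⁻³
  alloy X: M = 4.45×10⁻³
  alloy W: M = 4.09×10⁻³
  alloy C: M = 2.15×10⁻³
Highest index: alloy H.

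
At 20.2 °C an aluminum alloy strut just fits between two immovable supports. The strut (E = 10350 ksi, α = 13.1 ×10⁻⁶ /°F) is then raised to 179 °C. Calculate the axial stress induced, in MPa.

E = 10350 ksi = 71.36 GPa.
α = 13.1×10⁻⁶/°F × 9/5 = 23.6×10⁻⁶/K.
ΔT = 158.8 K. Constrained thermal stress σ = E·α·ΔT = 71.36×10³ MPa × 23.6×10⁻⁶ × 158.8 = 267 MPa (compressive).

267 MPa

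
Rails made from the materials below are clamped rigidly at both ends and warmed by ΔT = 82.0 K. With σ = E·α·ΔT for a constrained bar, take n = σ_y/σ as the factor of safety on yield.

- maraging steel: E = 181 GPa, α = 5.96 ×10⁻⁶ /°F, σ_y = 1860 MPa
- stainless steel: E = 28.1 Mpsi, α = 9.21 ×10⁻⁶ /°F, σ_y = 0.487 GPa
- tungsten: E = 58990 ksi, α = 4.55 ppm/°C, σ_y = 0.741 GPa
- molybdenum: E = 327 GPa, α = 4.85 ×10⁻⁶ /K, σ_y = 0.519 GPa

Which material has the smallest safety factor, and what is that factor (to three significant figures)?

stainless steel, n = 1.85

In consistent units (E in GPa, α in ×10⁻⁶/K, σ_y in MPa):
  maraging steel: E = 181.0, α = 10.7, σ_y = 1860 → σ = 159 MPa, n = 11.7
  stainless steel: E = 193.7, α = 16.6, σ_y = 487.0 → σ = 263 MPa, n = 1.85
  tungsten: E = 406.7, α = 4.55, σ_y = 741.0 → σ = 152 MPa, n = 4.88
  molybdenum: E = 327.0, α = 4.85, σ_y = 519.0 → σ = 130 MPa, n = 3.99
The minimum is stainless steel at n = 1.85.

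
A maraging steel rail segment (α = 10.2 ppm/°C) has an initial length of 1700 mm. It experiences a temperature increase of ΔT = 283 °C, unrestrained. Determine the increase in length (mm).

ΔL = α·L₀·ΔT = 10.2×10⁻⁶ × 1700 mm × 283.0 K = 4.91 mm.

4.91 mm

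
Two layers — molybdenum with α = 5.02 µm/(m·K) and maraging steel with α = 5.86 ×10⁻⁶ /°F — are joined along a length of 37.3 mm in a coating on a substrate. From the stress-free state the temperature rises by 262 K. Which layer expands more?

maraging steel

maraging steel: α = 5.86×10⁻⁶/°F × 9/5 = 10.5×10⁻⁶/K.
α(molybdenum) = 5.02×10⁻⁶/K vs α(maraging steel) = 10.5×10⁻⁶/K.
Higher α expands more for the same ΔT: maraging steel.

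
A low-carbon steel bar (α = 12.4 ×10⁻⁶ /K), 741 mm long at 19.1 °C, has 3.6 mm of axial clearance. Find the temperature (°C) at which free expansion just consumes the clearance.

α·L₀·ΔT = 3.6 mm ⇒ ΔT = 3.6 / (12.4×10⁻⁶ × 741.0) = 391.8 K.
T = 19.1 + 391.8 = 410.9 °C.

411 °C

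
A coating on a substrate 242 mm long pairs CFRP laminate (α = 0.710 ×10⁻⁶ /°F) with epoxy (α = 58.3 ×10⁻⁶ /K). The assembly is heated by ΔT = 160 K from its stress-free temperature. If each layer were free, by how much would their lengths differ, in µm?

2210 µm

CFRP laminate: α = 0.710×10⁻⁶/°F × 9/5 = 1.28×10⁻⁶/K.
Δα = |1.28 − 58.3|×10⁻⁶/K = 57.0×10⁻⁶/K.
ΔL_mismatch = Δα·L·ΔT = 57.0×10⁻⁶ × 242.0 mm × 160.0 K = 2210 µm.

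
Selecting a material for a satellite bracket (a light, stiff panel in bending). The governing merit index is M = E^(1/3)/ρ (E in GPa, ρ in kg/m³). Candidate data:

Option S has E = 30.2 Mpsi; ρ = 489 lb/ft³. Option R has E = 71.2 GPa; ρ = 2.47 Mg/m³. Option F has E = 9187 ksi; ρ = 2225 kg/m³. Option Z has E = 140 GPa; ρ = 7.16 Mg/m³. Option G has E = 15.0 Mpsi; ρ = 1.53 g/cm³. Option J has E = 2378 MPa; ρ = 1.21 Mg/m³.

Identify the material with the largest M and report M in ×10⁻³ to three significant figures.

option G, M = 3.07×10⁻³

In SI units:
  option S: E = 208.2 GPa, ρ = 7833 kg/m³
  option R: E = 71.20 GPa, ρ = 2470 kg/m³
  option F: E = 63.34 GPa, ρ = 2225 kg/m³
  option Z: E = 140.0 GPa, ρ = 7160 kg/m³
  option G: E = 103.4 GPa, ρ = 1530 kg/m³
  option J: E = 2.378 GPa, ρ = 1210 kg/m³
  option G: M = 3.07×10⁻³
  option F: M = 1.79×10⁻³
  option R: M = 1.68×10⁻³
  option J: M = 1.10×10⁻³
  option S: M = 0.757×10⁻³
  option Z: M = 0.725×10⁻³
Option G ranks first.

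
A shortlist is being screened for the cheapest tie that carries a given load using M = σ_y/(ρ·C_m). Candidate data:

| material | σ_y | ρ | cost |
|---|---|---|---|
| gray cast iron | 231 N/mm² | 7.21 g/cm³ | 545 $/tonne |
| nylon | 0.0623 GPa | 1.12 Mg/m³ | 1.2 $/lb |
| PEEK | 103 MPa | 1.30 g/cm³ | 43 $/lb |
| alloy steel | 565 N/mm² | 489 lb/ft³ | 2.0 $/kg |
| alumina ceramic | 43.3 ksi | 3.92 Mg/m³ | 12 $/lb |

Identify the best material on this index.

Normalizing units and computing the index:
  gray cast iron: σ_y = 231.0 MPa, ρ = 7210 kg/m³, cost = 0.5450 $/kg
  nylon: σ_y = 62.30 MPa, ρ = 1120 kg/m³, cost = 2.646 $/kg
  PEEK: σ_y = 103.0 MPa, ρ = 1300 kg/m³, cost = 94.80 $/kg
  alloy steel: σ_y = 565.0 MPa, ρ = 7833 kg/m³, cost = 2.000 $/kg
  alumina ceramic: σ_y = 298.5 MPa, ρ = 3920 kg/m³, cost = 26.46 $/kg
  gray cast iron: M = 58.8 kN·m per $
  alloy steel: M = 36.1 kN·m per $
  nylon: M = 21.0 kN·m per $
  alumina ceramic: M = 2.88 kN·m per $
  PEEK: M = 0.836 kN·m per $
Gray cast iron has the largest M.

gray cast iron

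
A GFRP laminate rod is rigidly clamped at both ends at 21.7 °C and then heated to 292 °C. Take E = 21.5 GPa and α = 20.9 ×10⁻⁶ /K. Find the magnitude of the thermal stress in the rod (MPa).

ΔT = 270.3 K. Constrained thermal stress σ = E·α·ΔT = 21.50×10³ MPa × 20.9×10⁻⁶ × 270.3 = 121 MPa (compressive).

121 MPa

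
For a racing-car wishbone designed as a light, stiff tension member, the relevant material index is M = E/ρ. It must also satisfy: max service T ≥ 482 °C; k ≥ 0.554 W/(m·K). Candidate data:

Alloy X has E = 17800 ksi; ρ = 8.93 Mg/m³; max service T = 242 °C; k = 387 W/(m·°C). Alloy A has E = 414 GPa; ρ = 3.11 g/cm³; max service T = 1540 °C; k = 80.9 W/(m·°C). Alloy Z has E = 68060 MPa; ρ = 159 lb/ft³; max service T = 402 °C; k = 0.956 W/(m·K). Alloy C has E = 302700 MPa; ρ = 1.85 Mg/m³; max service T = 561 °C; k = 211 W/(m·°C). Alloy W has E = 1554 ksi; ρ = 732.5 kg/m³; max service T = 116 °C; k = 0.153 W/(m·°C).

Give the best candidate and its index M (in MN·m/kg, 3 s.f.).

alloy C, M = 164 MN·m/kg

Screen on constraints: max service T ≥ 482 °C; k ≥ 0.554 W/(m·K). Survivors: alloy A, alloy C.
Convert each candidate to consistent units, then evaluate M:
  alloy A: E = 414.0 GPa, ρ = 3110 kg/m³
  alloy C: E = 302.7 GPa, ρ = 1850 kg/m³
  alloy C: M = 164 MN·m/kg
  alloy A: M = 133 MN·m/kg
Alloy C ranks first.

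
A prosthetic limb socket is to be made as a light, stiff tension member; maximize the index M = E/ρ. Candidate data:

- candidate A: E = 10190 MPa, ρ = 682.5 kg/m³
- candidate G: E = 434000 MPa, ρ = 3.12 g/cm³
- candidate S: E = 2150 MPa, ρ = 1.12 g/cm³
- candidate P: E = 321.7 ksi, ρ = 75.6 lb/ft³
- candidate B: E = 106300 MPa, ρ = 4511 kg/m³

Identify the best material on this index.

candidate G

Normalizing units and computing the index:
  candidate A: E = 10.19 GPa, ρ = 682.5 kg/m³
  candidate G: E = 434.0 GPa, ρ = 3120 kg/m³
  candidate S: E = 2.150 GPa, ρ = 1120 kg/m³
  candidate P: E = 2.218 GPa, ρ = 1211 kg/m³
  candidate B: E = 106.3 GPa, ρ = 4511 kg/m³
  candidate G: M = 139 MN·m/kg
  candidate B: M = 23.6 MN·m/kg
  candidate A: M = 14.9 MN·m/kg
  candidate S: M = 1.92 MN·m/kg
  candidate P: M = 1.83 MN·m/kg
The maximum is for candidate G.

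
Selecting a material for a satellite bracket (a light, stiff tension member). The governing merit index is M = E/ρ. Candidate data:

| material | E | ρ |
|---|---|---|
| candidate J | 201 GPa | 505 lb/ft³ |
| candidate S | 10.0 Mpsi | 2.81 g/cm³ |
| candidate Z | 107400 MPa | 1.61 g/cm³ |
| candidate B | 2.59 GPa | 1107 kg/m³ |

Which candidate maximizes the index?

Putting every candidate on a common basis:
  candidate J: E = 201.0 GPa, ρ = 8089 kg/m³
  candidate S: E = 68.95 GPa, ρ = 2810 kg/m³
  candidate Z: E = 107.4 GPa, ρ = 1610 kg/m³
  candidate B: E = 2.590 GPa, ρ = 1107 kg/m³
  candidate Z: M = 66.7 MN·m/kg
  candidate J: M = 24.8 MN·m/kg
  candidate S: M = 24.5 MN·m/kg
  candidate B: M = 2.34 MN·m/kg
The maximum is for candidate Z.

candidate Z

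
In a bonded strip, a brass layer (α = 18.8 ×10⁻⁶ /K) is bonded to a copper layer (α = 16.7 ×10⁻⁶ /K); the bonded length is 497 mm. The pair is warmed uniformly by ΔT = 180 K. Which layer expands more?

α(brass) = 18.8×10⁻⁶/K vs α(copper) = 16.7×10⁻⁶/K.
Higher α expands more for the same ΔT: brass.

brass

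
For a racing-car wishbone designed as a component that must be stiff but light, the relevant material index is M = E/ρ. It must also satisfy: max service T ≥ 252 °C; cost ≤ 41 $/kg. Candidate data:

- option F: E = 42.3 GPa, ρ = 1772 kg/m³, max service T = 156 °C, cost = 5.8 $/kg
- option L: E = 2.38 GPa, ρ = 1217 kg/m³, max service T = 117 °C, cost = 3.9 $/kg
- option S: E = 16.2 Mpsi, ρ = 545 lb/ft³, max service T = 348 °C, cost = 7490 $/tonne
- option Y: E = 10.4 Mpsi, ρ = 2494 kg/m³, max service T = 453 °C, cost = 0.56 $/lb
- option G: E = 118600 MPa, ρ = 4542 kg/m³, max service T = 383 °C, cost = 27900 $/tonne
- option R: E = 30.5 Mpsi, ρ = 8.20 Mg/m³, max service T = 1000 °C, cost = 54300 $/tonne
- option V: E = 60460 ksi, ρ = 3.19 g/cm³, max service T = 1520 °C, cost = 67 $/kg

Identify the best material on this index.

option Y

Screen on constraints: max service T ≥ 252 °C; cost ≤ 41 $/kg. Survivors: option S, option Y, option G.
After converting to SI:
  option S: E = 111.7 GPa, ρ = 8730 kg/m³
  option Y: E = 71.71 GPa, ρ = 2494 kg/m³
  option G: E = 118.6 GPa, ρ = 4542 kg/m³
  option Y: M = 28.8 MN·m/kg
  option G: M = 26.1 MN·m/kg
  option S: M = 12.8 MN·m/kg
Highest index: option Y.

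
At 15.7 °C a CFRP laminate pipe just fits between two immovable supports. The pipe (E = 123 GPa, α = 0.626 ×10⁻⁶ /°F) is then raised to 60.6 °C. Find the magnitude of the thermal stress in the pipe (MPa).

6.22 MPa

α = 0.626×10⁻⁶/°F × 9/5 = 1.13×10⁻⁶/K.
ΔT = 44.90 K. Constrained thermal stress σ = E·α·ΔT = 123.0×10³ MPa × 1.13×10⁻⁶ × 44.90 = 6.22 MPa (compressive).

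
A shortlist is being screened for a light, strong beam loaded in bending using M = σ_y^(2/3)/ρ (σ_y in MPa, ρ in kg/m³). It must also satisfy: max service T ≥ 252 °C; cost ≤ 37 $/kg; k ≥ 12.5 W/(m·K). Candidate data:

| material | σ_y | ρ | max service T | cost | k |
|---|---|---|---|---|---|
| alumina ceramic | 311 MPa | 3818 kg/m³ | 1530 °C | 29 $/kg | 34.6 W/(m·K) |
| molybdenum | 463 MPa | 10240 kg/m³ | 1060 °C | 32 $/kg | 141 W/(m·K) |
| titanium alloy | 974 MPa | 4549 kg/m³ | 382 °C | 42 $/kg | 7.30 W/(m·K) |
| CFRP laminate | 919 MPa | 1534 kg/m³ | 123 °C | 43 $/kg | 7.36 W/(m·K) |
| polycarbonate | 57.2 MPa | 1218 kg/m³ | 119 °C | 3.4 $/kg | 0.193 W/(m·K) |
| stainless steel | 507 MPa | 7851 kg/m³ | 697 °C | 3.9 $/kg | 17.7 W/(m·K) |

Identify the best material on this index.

Screen on constraints: max service T ≥ 252 °C; cost ≤ 37 $/kg; k ≥ 12.5 W/(m·K). Survivors: alumina ceramic, molybdenum, stainless steel.
Evaluate M for each candidate:
  alumina ceramic: M = 12.0×10⁻³
  stainless steel: M = 8.10×10⁻³
  molybdenum: M = 5.84×10⁻³
Highest index: alumina ceramic.

alumina ceramic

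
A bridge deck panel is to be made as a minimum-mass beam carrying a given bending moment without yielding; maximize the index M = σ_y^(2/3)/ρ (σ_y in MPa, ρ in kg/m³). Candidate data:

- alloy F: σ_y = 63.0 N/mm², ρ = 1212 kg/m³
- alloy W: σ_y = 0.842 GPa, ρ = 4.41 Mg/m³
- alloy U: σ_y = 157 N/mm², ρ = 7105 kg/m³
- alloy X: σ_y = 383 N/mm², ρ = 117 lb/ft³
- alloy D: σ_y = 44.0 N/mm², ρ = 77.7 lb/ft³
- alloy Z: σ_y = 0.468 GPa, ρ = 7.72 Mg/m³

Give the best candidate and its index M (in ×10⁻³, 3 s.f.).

After converting to SI:
  alloy F: σ_y = 63.00 MPa, ρ = 1212 kg/m³
  alloy W: σ_y = 842.0 MPa, ρ = 4410 kg/m³
  alloy U: σ_y = 157.0 MPa, ρ = 7105 kg/m³
  alloy X: σ_y = 383.0 MPa, ρ = 1874 kg/m³
  alloy D: σ_y = 44.00 MPa, ρ = 1245 kg/m³
  alloy Z: σ_y = 468.0 MPa, ρ = 7720 kg/m³
  alloy X: M = 28.1×10⁻³
  alloy W: M = 20.2×10⁻³
  alloy F: M = 13.1×10⁻³
  alloy D: M = 10.0×10⁻³
  alloy Z: M = 7.81×10⁻³
  alloy U: M = 4.10×10⁻³
The maximum is for alloy X.

alloy X, M = 28.1×10⁻³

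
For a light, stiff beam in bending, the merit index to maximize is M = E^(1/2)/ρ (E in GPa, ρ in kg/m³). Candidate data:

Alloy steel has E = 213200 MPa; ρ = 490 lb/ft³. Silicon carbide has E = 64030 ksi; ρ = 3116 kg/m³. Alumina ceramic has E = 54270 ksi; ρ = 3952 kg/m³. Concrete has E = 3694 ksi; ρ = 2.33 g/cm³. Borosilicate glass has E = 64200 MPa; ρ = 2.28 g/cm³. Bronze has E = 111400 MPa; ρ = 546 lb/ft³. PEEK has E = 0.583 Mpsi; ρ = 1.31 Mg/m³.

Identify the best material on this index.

silicon carbide

After converting to SI:
  alloy steel: E = 213.2 GPa, ρ = 7849 kg/m³
  silicon carbide: E = 441.5 GPa, ρ = 3116 kg/m³
  alumina ceramic: E = 374.2 GPa, ρ = 3952 kg/m³
  concrete: E = 25.47 GPa, ρ = 2330 kg/m³
  borosilicate glass: E = 64.20 GPa, ρ = 2280 kg/m³
  bronze: E = 111.4 GPa, ρ = 8746 kg/m³
  PEEK: E = 4.020 GPa, ρ = 1310 kg/m³
  silicon carbide: M = 6.74×10⁻³
  alumina ceramic: M = 4.89×10⁻³
  borosilicate glass: M = 3.51×10⁻³
  concrete: M = 2.17×10⁻³
  alloy steel: M = 1.86×10⁻³
  PEEK: M = 1.53×10⁻³
  bronze: M = 1.21×10⁻³
The maximum is for silicon carbide.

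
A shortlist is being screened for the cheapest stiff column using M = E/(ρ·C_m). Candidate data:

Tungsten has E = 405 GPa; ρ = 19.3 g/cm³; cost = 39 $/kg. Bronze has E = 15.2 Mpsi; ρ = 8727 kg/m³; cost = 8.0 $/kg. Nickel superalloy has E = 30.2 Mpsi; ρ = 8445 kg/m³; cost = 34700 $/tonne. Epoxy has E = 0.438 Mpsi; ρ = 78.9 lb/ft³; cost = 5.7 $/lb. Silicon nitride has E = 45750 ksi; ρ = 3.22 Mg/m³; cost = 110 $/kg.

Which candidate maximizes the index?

Convert each candidate to consistent units, then evaluate M:
  tungsten: E = 405.0 GPa, ρ = 19300 kg/m³, cost = 39.00 $/kg
  bronze: E = 104.8 GPa, ρ = 8727 kg/m³, cost = 8.000 $/kg
  nickel superalloy: E = 208.2 GPa, ρ = 8445 kg/m³, cost = 34.70 $/kg
  epoxy: E = 3.020 GPa, ρ = 1264 kg/m³, cost = 12.57 $/kg
  silicon nitride: E = 315.4 GPa, ρ = 3220 kg/m³, cost = 110.0 $/kg
  bronze: M = 1.50 MN·m per $
  silicon nitride: M = 0.891 MN·m per $
  nickel superalloy: M = 0.711 MN·m per $
  tungsten: M = 0.538 MN·m per $
  epoxy: M = 0.190 MN·m per $
The maximum is for bronze.

bronze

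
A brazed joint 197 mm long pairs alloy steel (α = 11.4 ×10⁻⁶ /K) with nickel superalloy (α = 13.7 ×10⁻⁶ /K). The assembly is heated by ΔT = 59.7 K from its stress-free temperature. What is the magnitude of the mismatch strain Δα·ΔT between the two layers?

Δα = |11.4 − 13.7|×10⁻⁶/K = 2.30×10⁻⁶/K.
Mismatch strain = Δα·ΔT = 2.30×10⁻⁶ × 59.7 = 1.37×10⁻⁴.

1.37×10⁻⁴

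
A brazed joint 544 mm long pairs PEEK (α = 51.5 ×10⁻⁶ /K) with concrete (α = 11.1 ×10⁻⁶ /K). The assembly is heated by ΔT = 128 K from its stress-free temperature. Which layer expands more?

PEEK

α(PEEK) = 51.5×10⁻⁶/K vs α(concrete) = 11.1×10⁻⁶/K.
Higher α expands more for the same ΔT: PEEK.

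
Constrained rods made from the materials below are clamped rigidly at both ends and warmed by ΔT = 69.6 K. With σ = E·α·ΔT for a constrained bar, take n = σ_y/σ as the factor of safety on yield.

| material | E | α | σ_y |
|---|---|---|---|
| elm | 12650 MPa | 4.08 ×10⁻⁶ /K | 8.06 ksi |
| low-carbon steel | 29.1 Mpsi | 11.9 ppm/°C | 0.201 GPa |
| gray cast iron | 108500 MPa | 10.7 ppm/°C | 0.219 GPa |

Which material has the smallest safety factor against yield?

With everything in SI (GPa, ×10⁻⁶/K, MPa):
  elm: E = 12.65, α = 4.08, σ_y = 55.57 → σ = 3.59 MPa, n = 15.5
  low-carbon steel: E = 200.6, α = 11.9, σ_y = 201.0 → σ = 166 MPa, n = 1.21
  gray cast iron: E = 108.5, α = 10.7, σ_y = 219.0 → σ = 80.8 MPa, n = 2.71
The minimum is low-carbon steel at n = 1.21.

low-carbon steel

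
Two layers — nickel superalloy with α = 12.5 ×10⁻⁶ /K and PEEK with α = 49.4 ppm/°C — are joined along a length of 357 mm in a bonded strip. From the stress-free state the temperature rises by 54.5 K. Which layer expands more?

PEEK

α(nickel superalloy) = 12.5×10⁻⁶/K vs α(PEEK) = 49.4×10⁻⁶/K.
Higher α expands more for the same ΔT: PEEK.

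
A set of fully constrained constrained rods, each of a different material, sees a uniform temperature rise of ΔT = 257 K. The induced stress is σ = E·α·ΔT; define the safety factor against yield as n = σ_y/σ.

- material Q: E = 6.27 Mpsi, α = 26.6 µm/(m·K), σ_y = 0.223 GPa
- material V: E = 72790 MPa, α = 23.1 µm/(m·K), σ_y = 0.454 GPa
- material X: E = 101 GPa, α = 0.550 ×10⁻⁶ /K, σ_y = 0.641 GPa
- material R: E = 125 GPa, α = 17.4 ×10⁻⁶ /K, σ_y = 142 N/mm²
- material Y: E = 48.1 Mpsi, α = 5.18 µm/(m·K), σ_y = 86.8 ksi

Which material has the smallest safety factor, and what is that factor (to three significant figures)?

In consistent units (E in GPa, α in ×10⁻⁶/K, σ_y in MPa):
  material Q: E = 43.23, α = 26.6, σ_y = 223.0 → σ = 296 MPa, n = 0.755
  material V: E = 72.79, α = 23.1, σ_y = 454.0 → σ = 432 MPa, n = 1.05
  material X: E = 101.0, α = 0.550, σ_y = 641.0 → σ = 14.3 MPa, n = 44.9
  material R: E = 125.0, α = 17.4, σ_y = 142.0 → σ = 559 MPa, n = 0.254
  material Y: E = 331.6, α = 5.18, σ_y = 598.5 → σ = 441 MPa, n = 1.36
Smallest n: material R with n = 0.254.

material R, n = 0.254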